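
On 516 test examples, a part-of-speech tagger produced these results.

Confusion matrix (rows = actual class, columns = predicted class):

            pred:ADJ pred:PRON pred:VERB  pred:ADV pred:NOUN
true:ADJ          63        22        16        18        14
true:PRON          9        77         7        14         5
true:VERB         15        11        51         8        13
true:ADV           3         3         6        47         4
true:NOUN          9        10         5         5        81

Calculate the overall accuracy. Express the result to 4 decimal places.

0.6182

Accuracy = trace / total = (63+77+51+47+81=319) / 516 = 319/516 = 0.6182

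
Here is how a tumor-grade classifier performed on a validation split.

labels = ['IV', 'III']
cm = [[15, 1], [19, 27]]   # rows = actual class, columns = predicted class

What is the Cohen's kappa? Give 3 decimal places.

0.384

Observed agreement pₒ = trace/N = 42/62 = 0.6774
Expected agreement pₑ = Σ (rowᵢ·colᵢ)/N² = (16·34 + 46·28)/62² = 0.4766
κ = (pₒ − pₑ)/(1 − pₑ) = (0.6774 − 0.4766)/(1 − 0.4766) = 0.384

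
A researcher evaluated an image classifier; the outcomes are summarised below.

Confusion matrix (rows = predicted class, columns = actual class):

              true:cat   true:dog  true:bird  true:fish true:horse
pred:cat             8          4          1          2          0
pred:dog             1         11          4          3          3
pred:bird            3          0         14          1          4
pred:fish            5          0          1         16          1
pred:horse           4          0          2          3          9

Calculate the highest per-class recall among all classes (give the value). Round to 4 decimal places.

0.7333

Per-class recall (TP/(TP+FN)):
  cat: TP=8, FN=1+3+5+4=13 → 8/21 = 0.38095
  dog: TP=11, FN=4+0+0+0=4 → 11/15 = 0.73333
  bird: TP=14, FN=1+4+1+2=8 → 14/22 = 0.63636
  fish: TP=16, FN=2+3+1+3=9 → 16/25 = 0.64000
  horse: TP=9, FN=0+3+4+1=8 → 9/17 = 0.52941
Highest is class 'dog' with recall = 0.7333.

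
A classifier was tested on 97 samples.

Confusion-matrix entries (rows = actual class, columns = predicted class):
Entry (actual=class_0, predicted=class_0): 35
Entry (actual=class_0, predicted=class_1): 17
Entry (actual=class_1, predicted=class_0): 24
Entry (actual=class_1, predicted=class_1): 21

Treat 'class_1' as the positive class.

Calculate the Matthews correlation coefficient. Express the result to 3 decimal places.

0.143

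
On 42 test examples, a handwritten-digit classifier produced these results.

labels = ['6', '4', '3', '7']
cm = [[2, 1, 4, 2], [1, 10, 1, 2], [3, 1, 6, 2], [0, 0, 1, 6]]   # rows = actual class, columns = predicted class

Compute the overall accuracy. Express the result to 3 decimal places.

Accuracy = trace / total = (2+10+6+6=24) / 42 = 24/42 = 0.571

0.571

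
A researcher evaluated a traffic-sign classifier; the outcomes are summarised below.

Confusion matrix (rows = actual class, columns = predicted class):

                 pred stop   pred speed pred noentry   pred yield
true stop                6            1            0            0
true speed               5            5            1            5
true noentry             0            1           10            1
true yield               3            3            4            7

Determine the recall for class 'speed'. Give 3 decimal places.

0.313

Take TP from the diagonal, FP from the rest of the 'speed' prediction marginal, FN from the rest of the 'speed' actual marginal.
recall = TP/(TP+FN).
speed: TP=5, FN=5+1+5=11 → 5/16 = 0.3125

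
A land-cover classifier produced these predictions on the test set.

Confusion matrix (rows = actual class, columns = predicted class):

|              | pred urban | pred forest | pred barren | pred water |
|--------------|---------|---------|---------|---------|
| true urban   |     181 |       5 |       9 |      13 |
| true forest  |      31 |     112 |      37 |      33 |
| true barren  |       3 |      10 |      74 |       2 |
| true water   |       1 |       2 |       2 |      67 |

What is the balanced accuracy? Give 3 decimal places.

Balanced accuracy = mean of per-class recall.
  urban: recall = 181/208 = 0.8702
  forest: recall = 112/213 = 0.5258
  barren: recall = 74/89 = 0.8315
  water: recall = 67/72 = 0.9306
Mean = (0.8702 + 0.5258 + 0.8315 + 0.9306) / 4 = 0.790

0.790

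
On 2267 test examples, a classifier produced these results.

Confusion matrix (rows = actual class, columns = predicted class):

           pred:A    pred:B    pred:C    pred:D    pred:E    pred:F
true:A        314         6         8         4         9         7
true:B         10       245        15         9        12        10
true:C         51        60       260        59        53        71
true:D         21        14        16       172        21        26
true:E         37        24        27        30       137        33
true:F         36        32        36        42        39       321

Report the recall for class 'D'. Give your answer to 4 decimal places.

0.6370

One-vs-rest for 'D': TP = diagonal; FP = other classes predicted 'D'; FN = 'D' predicted as other.
recall = TP/(TP+FN).
D: TP=172, FN=21+14+16+21+26=98 → 172/270 = 0.63704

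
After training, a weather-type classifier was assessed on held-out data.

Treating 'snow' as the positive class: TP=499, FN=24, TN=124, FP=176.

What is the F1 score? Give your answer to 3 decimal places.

0.833

Precision = TP/(TP+FP) = 499/675 = 0.7393
Recall = TP/(TP+FN) = 499/523 = 0.9541
F1 = 2·TP/(2·TP+FP+FN) = 998/1198 = 0.833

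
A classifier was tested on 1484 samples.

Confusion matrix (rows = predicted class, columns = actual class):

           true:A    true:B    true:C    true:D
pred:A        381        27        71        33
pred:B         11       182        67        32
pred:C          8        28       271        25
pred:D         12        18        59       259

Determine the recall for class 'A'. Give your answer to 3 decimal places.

0.925

Treat 'A' as positive and all other classes as negative.
recall = TP/(TP+FN).
A: TP=381, FN=11+8+12=31 → 381/412 = 0.9248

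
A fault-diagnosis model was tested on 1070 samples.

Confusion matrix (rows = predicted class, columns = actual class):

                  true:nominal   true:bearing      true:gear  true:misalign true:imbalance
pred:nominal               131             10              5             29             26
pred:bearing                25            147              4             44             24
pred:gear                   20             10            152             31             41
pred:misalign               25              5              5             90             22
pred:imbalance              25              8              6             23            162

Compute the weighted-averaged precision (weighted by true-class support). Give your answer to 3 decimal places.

0.645

Per-class precision (TP/(TP+FP)):
  nominal: TP=131, FP=10+5+29+26=70 → 131/201 = 0.6517
  bearing: TP=147, FP=25+4+44+24=97 → 147/244 = 0.6025
  gear: TP=152, FP=20+10+31+41=102 → 152/254 = 0.5984
  misalign: TP=90, FP=25+5+5+22=57 → 90/147 = 0.6122
  imbalance: TP=162, FP=25+8+6+23=62 → 162/224 = 0.7232
Weighted-precision = Σ (supportᵢ/N)·precisionᵢ with N=1070: (226/1070)·0.6517 + (180/1070)·0.6025 + (172/1070)·0.5984 + (217/1070)·0.6122 + (275/1070)·0.7232 = 0.645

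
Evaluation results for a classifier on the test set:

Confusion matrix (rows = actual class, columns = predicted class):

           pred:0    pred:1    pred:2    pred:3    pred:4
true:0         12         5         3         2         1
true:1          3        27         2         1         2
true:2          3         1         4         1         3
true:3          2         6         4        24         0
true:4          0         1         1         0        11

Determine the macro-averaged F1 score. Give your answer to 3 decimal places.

0.614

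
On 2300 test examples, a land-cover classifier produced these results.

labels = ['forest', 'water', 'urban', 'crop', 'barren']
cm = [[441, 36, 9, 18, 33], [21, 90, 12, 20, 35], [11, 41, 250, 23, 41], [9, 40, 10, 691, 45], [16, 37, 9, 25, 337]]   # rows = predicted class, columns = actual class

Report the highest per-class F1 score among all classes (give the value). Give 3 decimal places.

Per-class F1 score (2·TP/(2·TP+FP+FN)):
  forest: TP=441, FP=36+9+18+33=96, FN=21+11+9+16=57 → 882/1035 = 0.8522
  water: TP=90, FP=21+12+20+35=88, FN=36+41+40+37=154 → 180/422 = 0.4265
  urban: TP=250, FP=11+41+23+41=116, FN=9+12+10+9=40 → 500/656 = 0.7622
  crop: TP=691, FP=9+40+10+45=104, FN=18+20+23+25=86 → 1382/1572 = 0.8791
  barren: TP=337, FP=16+37+9+25=87, FN=33+35+41+45=154 → 674/915 = 0.7366
Highest is class 'crop' with F1 score = 0.879.

0.879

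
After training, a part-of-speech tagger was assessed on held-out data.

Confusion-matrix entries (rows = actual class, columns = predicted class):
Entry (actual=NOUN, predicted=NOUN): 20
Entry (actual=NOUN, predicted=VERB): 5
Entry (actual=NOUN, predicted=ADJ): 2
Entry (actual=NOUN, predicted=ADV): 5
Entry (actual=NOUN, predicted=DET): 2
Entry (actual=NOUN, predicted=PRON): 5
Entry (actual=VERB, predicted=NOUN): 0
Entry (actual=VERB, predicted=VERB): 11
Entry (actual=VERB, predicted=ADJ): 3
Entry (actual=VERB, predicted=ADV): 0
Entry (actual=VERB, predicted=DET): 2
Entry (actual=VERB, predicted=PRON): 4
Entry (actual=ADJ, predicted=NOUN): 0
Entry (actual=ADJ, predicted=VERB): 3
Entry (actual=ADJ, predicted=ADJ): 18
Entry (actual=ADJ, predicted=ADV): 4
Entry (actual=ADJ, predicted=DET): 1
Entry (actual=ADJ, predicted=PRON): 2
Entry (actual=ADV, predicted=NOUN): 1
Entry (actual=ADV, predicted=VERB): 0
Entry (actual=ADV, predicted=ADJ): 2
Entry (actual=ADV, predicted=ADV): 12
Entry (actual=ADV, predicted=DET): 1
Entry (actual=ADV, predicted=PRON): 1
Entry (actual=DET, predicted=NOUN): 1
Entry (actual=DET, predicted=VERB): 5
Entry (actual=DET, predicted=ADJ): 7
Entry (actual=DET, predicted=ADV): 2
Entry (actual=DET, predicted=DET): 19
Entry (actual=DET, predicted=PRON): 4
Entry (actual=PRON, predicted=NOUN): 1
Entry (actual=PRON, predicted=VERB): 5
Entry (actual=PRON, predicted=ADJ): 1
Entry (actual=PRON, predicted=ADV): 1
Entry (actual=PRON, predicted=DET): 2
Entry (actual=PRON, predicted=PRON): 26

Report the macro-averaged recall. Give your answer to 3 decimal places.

0.606

Per-class recall (TP/(TP+FN)):
  NOUN: TP=20, FN=5+2+5+2+5=19 → 20/39 = 0.5128
  VERB: TP=11, FN=0+3+0+2+4=9 → 11/20 = 0.5500
  ADJ: TP=18, FN=0+3+4+1+2=10 → 18/28 = 0.6429
  ADV: TP=12, FN=1+0+2+1+1=5 → 12/17 = 0.7059
  DET: TP=19, FN=1+5+7+2+4=19 → 19/38 = 0.5000
  PRON: TP=26, FN=1+5+1+1+2=10 → 26/36 = 0.7222
Macro-recall = mean = (0.5128 + 0.5500 + 0.6429 + 0.7059 + 0.5000 + 0.7222) / 6 = 0.606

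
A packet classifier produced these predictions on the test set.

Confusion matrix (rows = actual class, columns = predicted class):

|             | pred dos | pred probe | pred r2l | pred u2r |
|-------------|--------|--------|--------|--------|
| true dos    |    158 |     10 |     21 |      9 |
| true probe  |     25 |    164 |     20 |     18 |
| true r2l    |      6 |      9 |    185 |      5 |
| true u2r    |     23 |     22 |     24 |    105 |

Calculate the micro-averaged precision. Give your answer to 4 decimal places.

Micro-averaging pools counts across classes: ΣTP=612, ΣFP=192, ΣFN=192.
Micro-precision = TP/(TP+FP) on pooled counts = 0.7612 (equals overall accuracy in single-label multiclass).

0.7612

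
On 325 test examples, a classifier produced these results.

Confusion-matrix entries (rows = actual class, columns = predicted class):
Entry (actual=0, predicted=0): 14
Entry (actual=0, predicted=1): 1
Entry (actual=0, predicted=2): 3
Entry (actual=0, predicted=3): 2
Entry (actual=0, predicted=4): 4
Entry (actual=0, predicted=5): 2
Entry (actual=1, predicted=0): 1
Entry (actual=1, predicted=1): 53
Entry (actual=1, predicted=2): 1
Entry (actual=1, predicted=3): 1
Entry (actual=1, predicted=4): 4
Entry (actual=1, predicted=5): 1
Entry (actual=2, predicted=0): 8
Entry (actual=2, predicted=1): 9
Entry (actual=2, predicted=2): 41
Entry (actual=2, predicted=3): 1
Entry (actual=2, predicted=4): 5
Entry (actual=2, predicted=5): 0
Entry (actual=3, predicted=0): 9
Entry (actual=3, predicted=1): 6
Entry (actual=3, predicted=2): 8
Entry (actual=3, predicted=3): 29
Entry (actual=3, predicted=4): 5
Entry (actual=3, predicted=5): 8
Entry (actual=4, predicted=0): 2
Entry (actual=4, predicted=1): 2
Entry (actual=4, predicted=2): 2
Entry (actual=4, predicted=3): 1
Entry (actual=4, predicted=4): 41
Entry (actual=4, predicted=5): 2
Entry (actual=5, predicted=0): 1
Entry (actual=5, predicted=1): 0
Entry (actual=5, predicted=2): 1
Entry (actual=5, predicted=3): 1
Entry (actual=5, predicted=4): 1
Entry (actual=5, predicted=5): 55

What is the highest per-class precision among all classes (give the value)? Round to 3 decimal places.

Per-class precision (TP/(TP+FP)):
  0: TP=14, FP=1+8+9+2+1=21 → 14/35 = 0.4000
  1: TP=53, FP=1+9+6+2+0=18 → 53/71 = 0.7465
  2: TP=41, FP=3+1+8+2+1=15 → 41/56 = 0.7321
  3: TP=29, FP=2+1+1+1+1=6 → 29/35 = 0.8286
  4: TP=41, FP=4+4+5+5+1=19 → 41/60 = 0.6833
  5: TP=55, FP=2+1+0+8+2=13 → 55/68 = 0.8088
Highest is class '3' with precision = 0.829.

0.829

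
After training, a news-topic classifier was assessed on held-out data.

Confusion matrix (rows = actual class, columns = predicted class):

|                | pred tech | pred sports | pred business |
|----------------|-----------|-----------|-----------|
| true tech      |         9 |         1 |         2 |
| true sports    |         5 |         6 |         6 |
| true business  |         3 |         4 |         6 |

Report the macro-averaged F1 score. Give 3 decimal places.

0.498

Per-class F1 score (2·TP/(2·TP+FP+FN)):
  tech: TP=9, FP=5+3=8, FN=1+2=3 → 18/29 = 0.6207
  sports: TP=6, FP=1+4=5, FN=5+6=11 → 12/28 = 0.4286
  business: TP=6, FP=2+6=8, FN=3+4=7 → 12/27 = 0.4444
Macro-F1 score = mean = (0.6207 + 0.4286 + 0.4444) / 3 = 0.498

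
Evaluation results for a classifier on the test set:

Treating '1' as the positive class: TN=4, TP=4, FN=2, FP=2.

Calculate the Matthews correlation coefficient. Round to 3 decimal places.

0.333

MCC = (TP·TN − FP·FN) / √((TP+FP)(TP+FN)(TN+FP)(TN+FN))
Numerator = 4·4 − 2·2 = 12
Denominator = √(6·6·6·6) = √1296 = 36.0000
MCC = 12 / 36.0000 = 0.333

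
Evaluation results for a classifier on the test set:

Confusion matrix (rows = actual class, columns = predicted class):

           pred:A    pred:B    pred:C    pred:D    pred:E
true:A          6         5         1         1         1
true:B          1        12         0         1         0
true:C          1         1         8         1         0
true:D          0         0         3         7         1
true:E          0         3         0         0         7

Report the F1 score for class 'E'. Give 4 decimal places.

0.7368

One-vs-rest for 'E': TP = diagonal; FP = other classes predicted 'E'; FN = 'E' predicted as other.
F1 score = 2·TP/(2·TP+FP+FN).
E: TP=7, FP=1+0+0+1=2, FN=0+3+0+0=3 → 14/19 = 0.73684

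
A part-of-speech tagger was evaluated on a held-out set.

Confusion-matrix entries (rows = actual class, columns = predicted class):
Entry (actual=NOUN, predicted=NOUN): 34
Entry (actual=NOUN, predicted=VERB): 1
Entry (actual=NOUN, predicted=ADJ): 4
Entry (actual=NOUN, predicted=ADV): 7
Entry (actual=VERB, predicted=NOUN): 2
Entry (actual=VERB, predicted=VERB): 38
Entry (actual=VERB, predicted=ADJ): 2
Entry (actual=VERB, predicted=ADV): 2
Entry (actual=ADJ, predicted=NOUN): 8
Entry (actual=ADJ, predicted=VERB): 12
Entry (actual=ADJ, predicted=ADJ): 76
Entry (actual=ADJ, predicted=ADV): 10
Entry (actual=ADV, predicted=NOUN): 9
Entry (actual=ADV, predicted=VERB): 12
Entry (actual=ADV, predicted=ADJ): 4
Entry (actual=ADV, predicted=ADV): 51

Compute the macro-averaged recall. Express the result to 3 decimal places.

Per-class recall (TP/(TP+FN)):
  NOUN: TP=34, FN=1+4+7=12 → 34/46 = 0.7391
  VERB: TP=38, FN=2+2+2=6 → 38/44 = 0.8636
  ADJ: TP=76, FN=8+12+10=30 → 76/106 = 0.7170
  ADV: TP=51, FN=9+12+4=25 → 51/76 = 0.6711
Macro-recall = mean = (0.7391 + 0.8636 + 0.7170 + 0.6711) / 4 = 0.748

0.748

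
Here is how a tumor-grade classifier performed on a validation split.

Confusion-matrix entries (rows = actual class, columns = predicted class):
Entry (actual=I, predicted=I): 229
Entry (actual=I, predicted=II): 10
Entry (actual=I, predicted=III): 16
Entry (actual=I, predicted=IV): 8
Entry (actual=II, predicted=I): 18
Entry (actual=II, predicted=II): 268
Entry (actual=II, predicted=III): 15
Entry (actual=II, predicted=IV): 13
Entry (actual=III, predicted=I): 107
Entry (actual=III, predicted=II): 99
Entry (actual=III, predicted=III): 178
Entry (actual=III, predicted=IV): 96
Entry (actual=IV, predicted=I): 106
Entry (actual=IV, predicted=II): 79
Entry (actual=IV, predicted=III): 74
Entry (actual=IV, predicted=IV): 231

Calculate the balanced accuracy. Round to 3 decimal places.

Balanced accuracy = mean of per-class recall.
  I: recall = 229/263 = 0.8707
  II: recall = 268/314 = 0.8535
  III: recall = 178/480 = 0.3708
  IV: recall = 231/490 = 0.4714
Mean = (0.8707 + 0.8535 + 0.3708 + 0.4714) / 4 = 0.642

0.642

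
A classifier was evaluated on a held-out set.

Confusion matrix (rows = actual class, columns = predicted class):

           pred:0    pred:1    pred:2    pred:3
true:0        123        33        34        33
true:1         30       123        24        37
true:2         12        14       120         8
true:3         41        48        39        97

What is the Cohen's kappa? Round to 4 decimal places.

Observed agreement pₒ = trace/N = 463/816 = 0.56740
Expected agreement pₑ = Σ (rowᵢ·colᵢ)/N² = (223·206 + 214·218 + 154·217 + 225·175)/816² = 0.24838
κ = (pₒ − pₑ)/(1 − pₑ) = (0.56740 − 0.24838)/(1 − 0.24838) = 0.4244

0.4244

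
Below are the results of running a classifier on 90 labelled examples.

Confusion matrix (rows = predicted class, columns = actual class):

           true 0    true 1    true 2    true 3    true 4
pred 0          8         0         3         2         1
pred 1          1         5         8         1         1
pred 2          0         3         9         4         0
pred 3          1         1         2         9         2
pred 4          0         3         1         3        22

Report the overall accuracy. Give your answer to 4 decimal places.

Accuracy = trace / total = (8+5+9+9+22=53) / 90 = 53/90 = 0.5889

0.5889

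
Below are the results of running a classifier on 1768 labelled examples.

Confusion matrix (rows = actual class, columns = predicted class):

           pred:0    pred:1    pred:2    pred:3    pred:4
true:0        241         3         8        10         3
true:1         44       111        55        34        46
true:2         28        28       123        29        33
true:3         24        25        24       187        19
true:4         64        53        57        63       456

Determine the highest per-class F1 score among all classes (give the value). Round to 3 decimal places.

0.730

Per-class F1 score (2·TP/(2·TP+FP+FN)):
  0: TP=241, FP=44+28+24+64=160, FN=3+8+10+3=24 → 482/666 = 0.7237
  1: TP=111, FP=3+28+25+53=109, FN=44+55+34+46=179 → 222/510 = 0.4353
  2: TP=123, FP=8+55+24+57=144, FN=28+28+29+33=118 → 246/508 = 0.4843
  3: TP=187, FP=10+34+29+63=136, FN=24+25+24+19=92 → 374/602 = 0.6213
  4: TP=456, FP=3+46+33+19=101, FN=64+53+57+63=237 → 912/1250 = 0.7296
Highest is class '4' with F1 score = 0.730.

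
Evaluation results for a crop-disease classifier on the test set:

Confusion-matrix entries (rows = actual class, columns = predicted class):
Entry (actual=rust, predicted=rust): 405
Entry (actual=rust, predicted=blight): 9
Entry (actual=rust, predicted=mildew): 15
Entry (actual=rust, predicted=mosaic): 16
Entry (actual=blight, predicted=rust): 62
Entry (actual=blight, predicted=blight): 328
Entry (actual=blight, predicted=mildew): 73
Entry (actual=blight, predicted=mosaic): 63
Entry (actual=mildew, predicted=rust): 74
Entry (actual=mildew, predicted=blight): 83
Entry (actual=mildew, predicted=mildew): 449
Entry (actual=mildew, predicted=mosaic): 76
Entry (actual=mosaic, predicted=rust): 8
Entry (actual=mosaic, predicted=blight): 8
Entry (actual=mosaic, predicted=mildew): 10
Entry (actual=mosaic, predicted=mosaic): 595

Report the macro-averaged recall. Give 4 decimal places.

0.7875

Per-class recall (TP/(TP+FN)):
  rust: TP=405, FN=9+15+16=40 → 405/445 = 0.91011
  blight: TP=328, FN=62+73+63=198 → 328/526 = 0.62357
  mildew: TP=449, FN=74+83+76=233 → 449/682 = 0.65836
  mosaic: TP=595, FN=8+8+10=26 → 595/621 = 0.95813
Macro-recall = mean = (0.91011 + 0.62357 + 0.65836 + 0.95813) / 4 = 0.7875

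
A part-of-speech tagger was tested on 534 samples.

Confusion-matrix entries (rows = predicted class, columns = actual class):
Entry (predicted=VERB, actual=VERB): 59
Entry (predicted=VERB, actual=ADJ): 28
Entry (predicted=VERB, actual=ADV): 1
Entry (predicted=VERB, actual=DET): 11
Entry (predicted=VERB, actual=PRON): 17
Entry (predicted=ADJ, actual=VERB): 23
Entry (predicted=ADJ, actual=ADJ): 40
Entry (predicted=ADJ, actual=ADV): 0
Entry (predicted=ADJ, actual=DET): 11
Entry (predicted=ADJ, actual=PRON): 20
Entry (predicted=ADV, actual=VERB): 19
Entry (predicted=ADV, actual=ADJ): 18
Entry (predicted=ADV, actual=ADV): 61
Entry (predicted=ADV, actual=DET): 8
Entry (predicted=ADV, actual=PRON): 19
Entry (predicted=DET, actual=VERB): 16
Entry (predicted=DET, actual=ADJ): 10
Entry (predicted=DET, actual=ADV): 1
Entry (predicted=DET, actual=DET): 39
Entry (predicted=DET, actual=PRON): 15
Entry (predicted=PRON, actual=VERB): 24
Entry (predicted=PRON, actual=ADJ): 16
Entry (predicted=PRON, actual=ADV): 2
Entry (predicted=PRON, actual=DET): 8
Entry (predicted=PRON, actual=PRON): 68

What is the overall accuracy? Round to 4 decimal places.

Accuracy = trace / total = (59+40+61+39+68=267) / 534 = 267/534 = 0.5000

0.5000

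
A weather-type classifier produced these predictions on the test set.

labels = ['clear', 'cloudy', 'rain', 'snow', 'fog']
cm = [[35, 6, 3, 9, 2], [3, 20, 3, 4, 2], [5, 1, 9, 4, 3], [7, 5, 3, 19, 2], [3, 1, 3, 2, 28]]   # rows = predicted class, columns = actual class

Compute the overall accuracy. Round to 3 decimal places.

0.610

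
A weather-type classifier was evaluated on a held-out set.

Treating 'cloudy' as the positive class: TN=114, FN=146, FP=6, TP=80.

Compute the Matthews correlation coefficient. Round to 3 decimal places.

0.335

MCC = (TP·TN − FP·FN) / √((TP+FP)(TP+FN)(TN+FP)(TN+FN))
Numerator = 80·114 − 6·146 = 8244
Denominator = √(86·226·120·260) = √606403200 = 24625.2553
MCC = 8244 / 24625.2553 = 0.335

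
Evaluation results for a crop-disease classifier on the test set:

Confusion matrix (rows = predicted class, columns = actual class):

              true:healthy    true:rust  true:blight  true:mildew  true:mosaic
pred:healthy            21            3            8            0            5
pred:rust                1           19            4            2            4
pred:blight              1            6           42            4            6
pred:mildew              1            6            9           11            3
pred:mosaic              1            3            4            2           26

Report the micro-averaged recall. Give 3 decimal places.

Micro-averaging pools counts across classes: ΣTP=119, ΣFP=73, ΣFN=73.
Micro-recall = TP/(TP+FN) on pooled counts = 0.620 (equals overall accuracy in single-label multiclass).

0.620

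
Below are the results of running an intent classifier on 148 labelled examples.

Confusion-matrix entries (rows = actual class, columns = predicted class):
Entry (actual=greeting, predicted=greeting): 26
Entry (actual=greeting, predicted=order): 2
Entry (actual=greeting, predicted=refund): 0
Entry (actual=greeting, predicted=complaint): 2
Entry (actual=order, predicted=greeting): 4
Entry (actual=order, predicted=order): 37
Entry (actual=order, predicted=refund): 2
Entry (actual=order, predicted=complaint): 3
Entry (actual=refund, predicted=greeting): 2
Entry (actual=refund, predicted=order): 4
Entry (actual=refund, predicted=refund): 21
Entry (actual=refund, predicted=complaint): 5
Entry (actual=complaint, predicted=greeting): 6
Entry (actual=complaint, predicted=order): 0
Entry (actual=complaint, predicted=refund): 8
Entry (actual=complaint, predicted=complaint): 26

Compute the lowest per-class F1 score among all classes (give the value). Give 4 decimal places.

0.6667

Per-class F1 score (2·TP/(2·TP+FP+FN)):
  greeting: TP=26, FP=4+2+6=12, FN=2+0+2=4 → 52/68 = 0.76471
  order: TP=37, FP=2+4+0=6, FN=4+2+3=9 → 74/89 = 0.83146
  refund: TP=21, FP=0+2+8=10, FN=2+4+5=11 → 42/63 = 0.66667
  complaint: TP=26, FP=2+3+5=10, FN=6+0+8=14 → 52/76 = 0.68421
Lowest is class 'refund' with F1 score = 0.6667.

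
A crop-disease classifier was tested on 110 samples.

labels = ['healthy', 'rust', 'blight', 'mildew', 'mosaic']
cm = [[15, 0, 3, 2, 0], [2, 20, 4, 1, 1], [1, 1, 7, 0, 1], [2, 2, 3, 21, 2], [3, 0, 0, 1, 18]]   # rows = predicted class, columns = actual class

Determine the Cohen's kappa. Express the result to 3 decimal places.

Observed agreement pₒ = trace/N = 81/110 = 0.7364
Expected agreement pₑ = Σ (rowᵢ·colᵢ)/N² = (23·20 + 23·28 + 17·10 + 25·30 + 22·22)/110² = 0.2073
κ = (pₒ − pₑ)/(1 − pₑ) = (0.7364 − 0.2073)/(1 − 0.2073) = 0.667

0.667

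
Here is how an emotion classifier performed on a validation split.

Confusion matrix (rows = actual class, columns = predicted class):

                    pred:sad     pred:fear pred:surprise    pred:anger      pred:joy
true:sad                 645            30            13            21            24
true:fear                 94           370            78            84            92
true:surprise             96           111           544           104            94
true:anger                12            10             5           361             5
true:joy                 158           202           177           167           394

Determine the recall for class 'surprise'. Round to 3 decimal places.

0.573

recall = TP/(TP+FN).
surprise: TP=544, FN=96+111+104+94=405 → 544/949 = 0.5732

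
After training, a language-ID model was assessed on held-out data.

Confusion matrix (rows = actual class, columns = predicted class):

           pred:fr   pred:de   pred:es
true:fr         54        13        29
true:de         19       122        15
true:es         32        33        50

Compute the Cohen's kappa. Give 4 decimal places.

0.4092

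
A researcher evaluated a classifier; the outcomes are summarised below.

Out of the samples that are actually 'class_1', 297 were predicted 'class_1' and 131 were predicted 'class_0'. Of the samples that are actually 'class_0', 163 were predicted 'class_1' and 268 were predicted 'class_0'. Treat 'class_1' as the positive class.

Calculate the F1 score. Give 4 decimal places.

0.6689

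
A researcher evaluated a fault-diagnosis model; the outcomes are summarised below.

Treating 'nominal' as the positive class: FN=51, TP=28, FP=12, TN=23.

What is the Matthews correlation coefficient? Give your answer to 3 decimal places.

0.011

MCC = (TP·TN − FP·FN) / √((TP+FP)(TP+FN)(TN+FP)(TN+FN))
Numerator = 28·23 − 12·51 = 32
Denominator = √(40·79·35·74) = √8184400 = 2860.8390
MCC = 32 / 2860.8390 = 0.011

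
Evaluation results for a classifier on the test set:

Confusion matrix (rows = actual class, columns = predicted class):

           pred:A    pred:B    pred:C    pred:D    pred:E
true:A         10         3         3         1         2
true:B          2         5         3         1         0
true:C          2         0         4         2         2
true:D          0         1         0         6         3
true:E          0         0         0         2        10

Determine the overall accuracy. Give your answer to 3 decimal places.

Accuracy = trace / total = (10+5+4+6+10=35) / 62 = 35/62 = 0.565

0.565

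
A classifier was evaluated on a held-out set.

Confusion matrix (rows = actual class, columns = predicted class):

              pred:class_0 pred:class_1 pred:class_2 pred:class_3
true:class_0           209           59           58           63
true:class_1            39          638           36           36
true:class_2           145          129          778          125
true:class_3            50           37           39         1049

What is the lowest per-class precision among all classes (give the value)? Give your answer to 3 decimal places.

0.472

Per-class precision (TP/(TP+FP)):
  class_0: TP=209, FP=39+145+50=234 → 209/443 = 0.4718
  class_1: TP=638, FP=59+129+37=225 → 638/863 = 0.7393
  class_2: TP=778, FP=58+36+39=133 → 778/911 = 0.8540
  class_3: TP=1049, FP=63+36+125=224 → 1049/1273 = 0.8240
Lowest is class 'class_0' with precision = 0.472.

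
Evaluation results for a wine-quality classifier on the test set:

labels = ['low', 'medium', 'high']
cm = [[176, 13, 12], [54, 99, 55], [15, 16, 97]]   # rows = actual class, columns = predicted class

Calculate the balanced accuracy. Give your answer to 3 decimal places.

Balanced accuracy = mean of per-class recall.
  low: recall = 176/201 = 0.8756
  medium: recall = 99/208 = 0.4760
  high: recall = 97/128 = 0.7578
Mean = (0.8756 + 0.4760 + 0.7578) / 3 = 0.703

0.703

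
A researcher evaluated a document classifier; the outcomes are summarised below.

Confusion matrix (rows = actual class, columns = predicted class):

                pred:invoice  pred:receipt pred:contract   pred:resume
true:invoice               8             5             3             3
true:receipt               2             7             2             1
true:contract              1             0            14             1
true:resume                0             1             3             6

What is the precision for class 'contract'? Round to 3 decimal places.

Take TP from the diagonal, FP from the rest of the 'contract' prediction marginal, FN from the rest of the 'contract' actual marginal.
precision = TP/(TP+FP).
contract: TP=14, FP=3+2+3=8 → 14/22 = 0.6364

0.636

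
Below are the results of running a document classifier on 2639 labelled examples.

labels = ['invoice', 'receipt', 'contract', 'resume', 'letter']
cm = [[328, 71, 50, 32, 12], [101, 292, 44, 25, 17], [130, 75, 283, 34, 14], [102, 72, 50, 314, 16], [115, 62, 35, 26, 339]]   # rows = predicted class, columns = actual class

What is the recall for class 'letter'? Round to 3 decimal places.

One-vs-rest for 'letter': TP = diagonal; FP = other classes predicted 'letter'; FN = 'letter' predicted as other.
recall = TP/(TP+FN).
letter: TP=339, FN=12+17+14+16=59 → 339/398 = 0.8518

0.852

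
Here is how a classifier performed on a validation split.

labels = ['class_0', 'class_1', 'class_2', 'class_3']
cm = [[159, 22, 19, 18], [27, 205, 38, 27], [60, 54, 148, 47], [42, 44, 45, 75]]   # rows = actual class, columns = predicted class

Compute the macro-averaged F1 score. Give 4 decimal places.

Per-class F1 score (2·TP/(2·TP+FP+FN)):
  class_0: TP=159, FP=27+60+42=129, FN=22+19+18=59 → 318/506 = 0.62846
  class_1: TP=205, FP=22+54+44=120, FN=27+38+27=92 → 410/622 = 0.65916
  class_2: TP=148, FP=19+38+45=102, FN=60+54+47=161 → 296/559 = 0.52952
  class_3: TP=75, FP=18+27+47=92, FN=42+44+45=131 → 150/373 = 0.40214
Macro-F1 score = mean = (0.62846 + 0.65916 + 0.52952 + 0.40214) / 4 = 0.5548

0.5548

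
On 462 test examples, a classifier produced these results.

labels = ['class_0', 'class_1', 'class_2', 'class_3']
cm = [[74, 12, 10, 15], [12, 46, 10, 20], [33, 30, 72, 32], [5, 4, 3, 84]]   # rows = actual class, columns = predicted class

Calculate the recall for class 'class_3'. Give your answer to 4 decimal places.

0.8750

Take TP from the diagonal, FP from the rest of the 'class_3' prediction marginal, FN from the rest of the 'class_3' actual marginal.
recall = TP/(TP+FN).
class_3: TP=84, FN=5+4+3=12 → 84/96 = 0.87500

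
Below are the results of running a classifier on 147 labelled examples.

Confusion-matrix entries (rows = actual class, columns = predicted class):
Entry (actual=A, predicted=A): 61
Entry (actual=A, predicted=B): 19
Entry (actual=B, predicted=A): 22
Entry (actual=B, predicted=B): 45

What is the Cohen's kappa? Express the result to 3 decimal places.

0.436

Observed agreement pₒ = trace/N = 106/147 = 0.7211
Expected agreement pₑ = Σ (rowᵢ·colᵢ)/N² = (80·83 + 67·64)/147² = 0.5057
κ = (pₒ − pₑ)/(1 − pₑ) = (0.7211 − 0.5057)/(1 − 0.5057) = 0.436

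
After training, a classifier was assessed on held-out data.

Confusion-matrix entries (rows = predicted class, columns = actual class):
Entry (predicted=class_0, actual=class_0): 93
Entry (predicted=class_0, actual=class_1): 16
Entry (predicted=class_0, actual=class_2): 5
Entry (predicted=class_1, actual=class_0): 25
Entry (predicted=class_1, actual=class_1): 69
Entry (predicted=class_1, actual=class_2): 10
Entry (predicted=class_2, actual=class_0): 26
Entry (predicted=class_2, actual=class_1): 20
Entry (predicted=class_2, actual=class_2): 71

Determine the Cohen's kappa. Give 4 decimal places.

0.5433

Observed agreement pₒ = trace/N = 233/335 = 0.69552
Expected agreement pₑ = Σ (rowᵢ·colᵢ)/N² = (144·114 + 105·104 + 86·117)/335² = 0.33324
κ = (pₒ − pₑ)/(1 − pₑ) = (0.69552 − 0.33324)/(1 − 0.33324) = 0.5433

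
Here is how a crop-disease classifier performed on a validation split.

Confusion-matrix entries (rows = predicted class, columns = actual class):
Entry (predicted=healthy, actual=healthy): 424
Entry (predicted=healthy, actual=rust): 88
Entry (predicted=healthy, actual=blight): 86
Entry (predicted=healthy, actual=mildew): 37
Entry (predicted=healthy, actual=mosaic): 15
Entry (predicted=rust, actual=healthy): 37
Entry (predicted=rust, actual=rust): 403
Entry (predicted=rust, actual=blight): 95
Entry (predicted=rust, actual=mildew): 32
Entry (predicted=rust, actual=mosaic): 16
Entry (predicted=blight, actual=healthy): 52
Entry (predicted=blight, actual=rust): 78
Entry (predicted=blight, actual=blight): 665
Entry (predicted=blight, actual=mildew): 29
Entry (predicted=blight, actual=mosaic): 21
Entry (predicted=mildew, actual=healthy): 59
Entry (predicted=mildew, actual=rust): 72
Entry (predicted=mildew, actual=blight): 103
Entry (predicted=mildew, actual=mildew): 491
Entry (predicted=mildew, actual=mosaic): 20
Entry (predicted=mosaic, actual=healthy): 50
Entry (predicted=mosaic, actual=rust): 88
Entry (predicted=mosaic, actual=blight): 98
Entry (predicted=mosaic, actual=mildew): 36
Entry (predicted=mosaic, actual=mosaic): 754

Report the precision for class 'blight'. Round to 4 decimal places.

0.7870

precision = TP/(TP+FP).
blight: TP=665, FP=52+78+29+21=180 → 665/845 = 0.78698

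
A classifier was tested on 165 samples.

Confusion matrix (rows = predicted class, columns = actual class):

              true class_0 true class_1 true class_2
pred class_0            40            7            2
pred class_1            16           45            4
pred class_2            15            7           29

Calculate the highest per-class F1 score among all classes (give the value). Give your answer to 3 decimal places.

Per-class F1 score (2·TP/(2·TP+FP+FN)):
  class_0: TP=40, FP=7+2=9, FN=16+15=31 → 80/120 = 0.6667
  class_1: TP=45, FP=16+4=20, FN=7+7=14 → 90/124 = 0.7258
  class_2: TP=29, FP=15+7=22, FN=2+4=6 → 58/86 = 0.6744
Highest is class 'class_1' with F1 score = 0.726.

0.726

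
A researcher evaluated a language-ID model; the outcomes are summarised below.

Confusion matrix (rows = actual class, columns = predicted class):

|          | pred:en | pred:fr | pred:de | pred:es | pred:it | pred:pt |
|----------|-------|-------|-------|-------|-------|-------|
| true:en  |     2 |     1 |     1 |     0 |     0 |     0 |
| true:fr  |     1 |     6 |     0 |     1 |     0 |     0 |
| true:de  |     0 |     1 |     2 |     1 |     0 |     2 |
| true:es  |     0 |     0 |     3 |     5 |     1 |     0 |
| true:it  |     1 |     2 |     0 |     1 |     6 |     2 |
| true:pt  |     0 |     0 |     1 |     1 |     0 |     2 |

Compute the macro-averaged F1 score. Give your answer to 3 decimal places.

Per-class F1 score (2·TP/(2·TP+FP+FN)):
  en: TP=2, FP=1+0+0+1+0=2, FN=1+1+0+0+0=2 → 4/8 = 0.5000
  fr: TP=6, FP=1+1+0+2+0=4, FN=1+0+1+0+0=2 → 12/18 = 0.6667
  de: TP=2, FP=1+0+3+0+1=5, FN=0+1+1+0+2=4 → 4/13 = 0.3077
  es: TP=5, FP=0+1+1+1+1=4, FN=0+0+3+1+0=4 → 10/18 = 0.5556
  it: TP=6, FP=0+0+0+1+0=1, FN=1+2+0+1+2=6 → 12/19 = 0.6316
  pt: TP=2, FP=0+0+2+0+2=4, FN=0+0+1+1+0=2 → 4/10 = 0.4000
Macro-F1 score = mean = (0.5000 + 0.6667 + 0.3077 + 0.5556 + 0.6316 + 0.4000) / 6 = 0.510

0.510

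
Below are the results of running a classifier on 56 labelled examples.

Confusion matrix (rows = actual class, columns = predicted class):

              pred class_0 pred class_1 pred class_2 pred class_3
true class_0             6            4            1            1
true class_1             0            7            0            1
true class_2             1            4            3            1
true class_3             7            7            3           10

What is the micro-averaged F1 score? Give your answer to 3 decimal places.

0.464

Micro-averaging pools counts across classes: ΣTP=26, ΣFP=30, ΣFN=30.
Micro-F1 score = 2·TP/(2·TP+FP+FN) on pooled counts = 0.464 (equals overall accuracy in single-label multiclass).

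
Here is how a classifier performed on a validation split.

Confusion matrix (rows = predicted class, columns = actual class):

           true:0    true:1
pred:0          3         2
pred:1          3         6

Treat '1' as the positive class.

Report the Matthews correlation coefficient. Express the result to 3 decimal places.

0.258

MCC = (TP·TN − FP·FN) / √((TP+FP)(TP+FN)(TN+FP)(TN+FN))
Numerator = 6·3 − 3·2 = 12
Denominator = √(9·8·6·5) = √2160 = 46.4758
MCC = 12 / 46.4758 = 0.258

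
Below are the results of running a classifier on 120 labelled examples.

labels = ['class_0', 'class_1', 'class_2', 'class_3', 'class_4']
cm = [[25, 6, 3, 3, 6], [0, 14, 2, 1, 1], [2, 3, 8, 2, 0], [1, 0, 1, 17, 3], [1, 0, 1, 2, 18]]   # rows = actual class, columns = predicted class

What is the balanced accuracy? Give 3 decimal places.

0.697

Balanced accuracy = mean of per-class recall.
  class_0: recall = 25/43 = 0.5814
  class_1: recall = 14/18 = 0.7778
  class_2: recall = 8/15 = 0.5333
  class_3: recall = 17/22 = 0.7727
  class_4: recall = 18/22 = 0.8182
Mean = (0.5814 + 0.7778 + 0.5333 + 0.7727 + 0.8182) / 5 = 0.697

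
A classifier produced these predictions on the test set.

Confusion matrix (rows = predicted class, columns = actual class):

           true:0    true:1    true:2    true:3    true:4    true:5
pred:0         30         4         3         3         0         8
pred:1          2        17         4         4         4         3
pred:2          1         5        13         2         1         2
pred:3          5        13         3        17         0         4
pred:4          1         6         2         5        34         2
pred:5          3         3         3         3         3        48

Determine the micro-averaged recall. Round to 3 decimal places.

0.609

Micro-averaging pools counts across classes: ΣTP=159, ΣFP=102, ΣFN=102.
Micro-recall = TP/(TP+FN) on pooled counts = 0.609 (equals overall accuracy in single-label multiclass).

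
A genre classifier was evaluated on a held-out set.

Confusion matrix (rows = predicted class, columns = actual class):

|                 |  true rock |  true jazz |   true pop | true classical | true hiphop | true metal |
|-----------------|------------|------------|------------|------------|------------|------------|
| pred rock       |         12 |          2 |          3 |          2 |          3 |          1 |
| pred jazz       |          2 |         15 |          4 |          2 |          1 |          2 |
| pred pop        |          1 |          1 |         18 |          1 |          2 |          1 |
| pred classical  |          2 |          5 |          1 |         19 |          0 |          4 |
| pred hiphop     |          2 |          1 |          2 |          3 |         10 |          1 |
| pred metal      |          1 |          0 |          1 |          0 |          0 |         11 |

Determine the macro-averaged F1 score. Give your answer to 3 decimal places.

Per-class F1 score (2·TP/(2·TP+FP+FN)):
  rock: TP=12, FP=2+3+2+3+1=11, FN=2+1+2+2+1=8 → 24/43 = 0.5581
  jazz: TP=15, FP=2+4+2+1+2=11, FN=2+1+5+1+0=9 → 30/50 = 0.6000
  pop: TP=18, FP=1+1+1+2+1=6, FN=3+4+1+2+1=11 → 36/53 = 0.6792
  classical: TP=19, FP=2+5+1+0+4=12, FN=2+2+1+3+0=8 → 38/58 = 0.6552
  hiphop: TP=10, FP=2+1+2+3+1=9, FN=3+1+2+0+0=6 → 20/35 = 0.5714
  metal: TP=11, FP=1+0+1+0+0=2, FN=1+2+1+4+1=9 → 22/33 = 0.6667
Macro-F1 score = mean = (0.5581 + 0.6000 + 0.6792 + 0.6552 + 0.5714 + 0.6667) / 6 = 0.622

0.622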